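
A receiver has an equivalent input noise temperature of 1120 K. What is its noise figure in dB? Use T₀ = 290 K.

6.87 dB

F = 1 + T_e/T₀ = 1 + 1120/290 = 4.86207
NF = 10 log₁₀(4.86207) = 6.87 dB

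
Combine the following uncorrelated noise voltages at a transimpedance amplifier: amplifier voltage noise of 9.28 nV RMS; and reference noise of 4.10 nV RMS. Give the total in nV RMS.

Uncorrelated sources add in power (mean-square): V_tot = √(ΣV_i²)
V_tot = √[(9.28×10⁻⁹)² + (4.10×10⁻⁹)²] = 1.01×10⁻⁸ V = 10.1 nV

10.1 nV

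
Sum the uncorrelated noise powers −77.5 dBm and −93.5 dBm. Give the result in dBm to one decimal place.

Convert to linear, add, convert back:
P₁ = 1.78×10⁻¹¹ W, P₂ = 4.47×10⁻¹³ W
P_tot = 1.82×10⁻¹¹ W → 10 log₁₀(P_tot / 10⁻³) = −77.4 dBm

−77.4 dBm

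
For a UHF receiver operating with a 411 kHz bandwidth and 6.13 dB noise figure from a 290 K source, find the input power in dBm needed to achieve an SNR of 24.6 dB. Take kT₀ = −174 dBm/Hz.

−87.1 dBm

Sensitivity = −174 + 10 log₁₀(B) + NF + SNR_min
= −174 + 56.14 + 6.13 + 24.6
= −87.13 dBm → −87.1 dBm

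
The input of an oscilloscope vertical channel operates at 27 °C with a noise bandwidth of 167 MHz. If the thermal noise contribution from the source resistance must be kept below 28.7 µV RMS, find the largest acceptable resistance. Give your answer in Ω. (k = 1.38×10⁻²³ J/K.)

T = 27 °C + 273.15 = 300.15 K
Johnson–Nyquist: V_n = √(4kTRB) ⇒ R = V_n² / (4kTB)
4kTB = 4 × 1.38×10⁻²³ × 300.15 × 1.67×10⁸ = 2.77×10⁻¹²
R = (2.87×10⁻⁵)² / 2.77×10⁻¹² = 2.98×10² Ω = 298 Ω

298 Ω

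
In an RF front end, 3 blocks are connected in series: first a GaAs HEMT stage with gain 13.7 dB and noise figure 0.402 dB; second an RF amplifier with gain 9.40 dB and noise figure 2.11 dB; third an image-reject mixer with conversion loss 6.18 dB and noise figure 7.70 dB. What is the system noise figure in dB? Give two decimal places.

Convert to linear (a loss of L dB is a gain of −L dB): F_i = 10^(NF_i/10), G_i = 10^(G_i,dB/10)
  Stage 1: F_1 = 10^(0.402/10) = 1.097, G_1 = 10^(13.7/10) = 23.44
  Stage 2: F_2 = 10^(2.11/10) = 1.626, G_2 = 10^(9.40/10) = 8.710
  Stage 3: F_3 = 10^(7.70/10) = 5.888, G_3 = 10^(−6.18/10) = 0.2410
Friis cascade:
  F = 1.097 + (1.626 − 1)/23.44 + (5.888 − 1)/204.2 = 1.148
NF = 10 log₁₀(1.148) = 0.60 dB

0.60 dB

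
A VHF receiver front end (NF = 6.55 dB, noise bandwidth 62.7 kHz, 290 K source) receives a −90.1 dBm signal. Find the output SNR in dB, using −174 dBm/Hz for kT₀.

29.4 dB

Noise floor: N = −174 + 10 log₁₀(B) + NF
10 log₁₀(6.27×10⁴) = 47.97 dB
N = −174 + 47.97 + 6.55 = −119.48 dBm
SNR = P_sig − N = −90.1 − (−119.48) = 29.38 dB → 29.4 dB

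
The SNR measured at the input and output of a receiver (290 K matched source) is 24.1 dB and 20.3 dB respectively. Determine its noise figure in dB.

NF (dB) = SNR_in(dB) − SNR_out(dB) when the source is at T₀
NF = 24.1 − 20.3 = 3.8 dB

3.8 dB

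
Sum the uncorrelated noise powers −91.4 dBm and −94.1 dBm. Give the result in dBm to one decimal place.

−89.5 dBm

Convert to linear, add, convert back:
P₁ = 7.24×10⁻¹³ W, P₂ = 3.89×10⁻¹³ W
P_tot = 1.11×10⁻¹² W → 10 log₁₀(P_tot / 10⁻³) = −89.5 dBm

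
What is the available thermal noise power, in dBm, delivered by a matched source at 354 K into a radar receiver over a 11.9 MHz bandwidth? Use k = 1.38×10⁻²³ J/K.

−102.4 dBm

P_n = kTB = 1.38×10⁻²³ × 354 × 1.19×10⁷ = 5.81×10⁻¹⁴ W
In dBm: 10 log₁₀(5.81×10⁻¹⁴ / 10⁻³) = −102.4 dBm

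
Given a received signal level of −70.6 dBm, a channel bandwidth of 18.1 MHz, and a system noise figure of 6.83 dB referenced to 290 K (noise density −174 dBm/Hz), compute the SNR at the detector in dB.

24.0 dB

Noise floor: N = −174 + 10 log₁₀(B) + NF
10 log₁₀(1.81×10⁷) = 72.58 dB
N = −174 + 72.58 + 6.83 = −94.59 dBm
SNR = P_sig − N = −70.6 − (−94.59) = 23.99 dB → 24.0 dB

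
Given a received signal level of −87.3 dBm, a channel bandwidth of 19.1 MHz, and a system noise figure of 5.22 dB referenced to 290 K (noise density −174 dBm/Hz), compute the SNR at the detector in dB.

8.7 dB

Noise floor: N = −174 + 10 log₁₀(B) + NF
10 log₁₀(1.91×10⁷) = 72.81 dB
N = −174 + 72.81 + 5.22 = −95.97 dBm
SNR = P_sig − N = −87.3 − (−95.97) = 8.67 dB → 8.7 dB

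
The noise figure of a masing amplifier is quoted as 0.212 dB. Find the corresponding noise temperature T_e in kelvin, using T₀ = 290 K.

14.5 K

F = 10^(0.212/10) = 1.05003
T_e = (F − 1)·T₀ = (1.05003 − 1) × 290 = 14.5 K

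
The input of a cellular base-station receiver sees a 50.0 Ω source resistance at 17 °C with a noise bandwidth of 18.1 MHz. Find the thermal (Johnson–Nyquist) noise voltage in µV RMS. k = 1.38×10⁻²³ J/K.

T = 17 °C + 273.15 = 290.15 K
V_n = √(4kTRB)
4kTRB = 4 × 1.38×10⁻²³ × 290.15 × 5.00×10¹ × 1.81×10⁷ = 1.45×10⁻¹¹ V²
V_n = √(1.45×10⁻¹¹) = 3.81×10⁻⁶ V = 3.81 µV

3.81 µV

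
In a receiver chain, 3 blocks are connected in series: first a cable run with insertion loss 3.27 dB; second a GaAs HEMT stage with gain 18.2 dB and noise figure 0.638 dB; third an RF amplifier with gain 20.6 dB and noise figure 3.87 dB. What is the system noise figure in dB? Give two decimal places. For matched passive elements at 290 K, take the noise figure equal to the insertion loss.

3.99 dB

Convert to linear (a loss of L dB is a gain of −L dB): F_i = 10^(NF_i/10), G_i = 10^(G_i,dB/10)
  Stage 1: F_1 = 10^(3.27/10) = 2.123, G_1 = 10^(−3.27/10) = 0.4710
  Stage 2: F_2 = 10^(0.638/10) = 1.158, G_2 = 10^(18.2/10) = 66.07
  Stage 3: F_3 = 10^(3.87/10) = 2.438, G_3 = 10^(20.6/10) = 114.8
Friis cascade:
  F = 2.123 + (1.158 − 1)/0.4710 + (2.438 − 1)/31.12 = 2.505
NF = 10 log₁₀(2.505) = 3.99 dB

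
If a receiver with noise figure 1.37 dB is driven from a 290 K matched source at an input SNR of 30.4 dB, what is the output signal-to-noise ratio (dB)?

By definition F = SNR_in/SNR_out, so in dB: SNR_out = SNR_in − NF
SNR_out = 30.4 − 1.37 = 29.03 dB

29.03 dB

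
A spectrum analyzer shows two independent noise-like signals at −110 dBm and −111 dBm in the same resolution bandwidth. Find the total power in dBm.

Convert to linear, add, convert back:
P₁ = 1.00×10⁻¹⁴ W, P₂ = 7.94×10⁻¹⁵ W
P_tot = 1.79×10⁻¹⁴ W → 10 log₁₀(P_tot / 10⁻³) = −107.5 dBm

−107.5 dBm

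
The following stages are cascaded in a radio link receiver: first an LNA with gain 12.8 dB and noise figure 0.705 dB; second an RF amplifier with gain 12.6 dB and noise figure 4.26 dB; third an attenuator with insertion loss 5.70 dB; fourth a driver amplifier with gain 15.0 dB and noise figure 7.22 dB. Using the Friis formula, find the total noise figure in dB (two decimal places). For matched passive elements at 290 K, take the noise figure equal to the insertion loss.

Convert to linear (a loss of L dB is a gain of −L dB): F_i = 10^(NF_i/10), G_i = 10^(G_i,dB/10)
  Stage 1: F_1 = 10^(0.705/10) = 1.176, G_1 = 10^(12.8/10) = 19.05
  Stage 2: F_2 = 10^(4.26/10) = 2.667, G_2 = 10^(12.6/10) = 18.20
  Stage 3: F_3 = 10^(5.70/10) = 3.715, G_3 = 10^(−5.70/10) = 0.2692
  Stage 4: F_4 = 10^(7.22/10) = 5.272, G_4 = 10^(15.0/10) = 31.62
Friis cascade:
  F = 1.176 + (2.667 − 1)/19.05 + (3.715 − 1)/346.7 + (5.272 − 1)/93.33 = 1.317
NF = 10 log₁₀(1.317) = 1.20 dB

1.20 dB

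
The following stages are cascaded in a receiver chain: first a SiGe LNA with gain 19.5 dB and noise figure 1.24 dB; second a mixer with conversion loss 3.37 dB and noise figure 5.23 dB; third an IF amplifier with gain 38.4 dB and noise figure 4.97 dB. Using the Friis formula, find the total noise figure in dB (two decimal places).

1.49 dB

Convert to linear (a loss of L dB is a gain of −L dB): F_i = 10^(NF_i/10), G_i = 10^(G_i,dB/10)
  Stage 1: F_1 = 10^(1.24/10) = 1.330, G_1 = 10^(19.5/10) = 89.13
  Stage 2: F_2 = 10^(5.23/10) = 3.334, G_2 = 10^(−3.37/10) = 0.4603
  Stage 3: F_3 = 10^(4.97/10) = 3.141, G_3 = 10^(38.4/10) = 6918
Friis cascade:
  F = 1.330 + (3.334 − 1)/89.13 + (3.141 − 1)/41.02 = 1.409
NF = 10 log₁₀(1.409) = 1.49 dB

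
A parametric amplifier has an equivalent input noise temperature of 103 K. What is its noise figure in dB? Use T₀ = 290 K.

1.32 dB

F = 1 + T_e/T₀ = 1 + 103/290 = 1.35517
NF = 10 log₁₀(1.35517) = 1.32 dB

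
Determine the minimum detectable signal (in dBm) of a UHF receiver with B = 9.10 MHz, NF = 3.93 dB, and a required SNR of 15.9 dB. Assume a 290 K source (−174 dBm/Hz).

−84.6 dBm

Sensitivity = −174 + 10 log₁₀(B) + NF + SNR_min
= −174 + 69.59 + 3.93 + 15.9
= −84.58 dBm → −84.6 dBm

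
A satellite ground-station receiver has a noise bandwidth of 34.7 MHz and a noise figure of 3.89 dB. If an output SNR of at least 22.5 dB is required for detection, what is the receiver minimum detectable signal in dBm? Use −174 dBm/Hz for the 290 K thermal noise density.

Sensitivity = −174 + 10 log₁₀(B) + NF + SNR_min
= −174 + 75.4 + 3.89 + 22.5
= −72.21 dBm → −72.2 dBm

−72.2 dBm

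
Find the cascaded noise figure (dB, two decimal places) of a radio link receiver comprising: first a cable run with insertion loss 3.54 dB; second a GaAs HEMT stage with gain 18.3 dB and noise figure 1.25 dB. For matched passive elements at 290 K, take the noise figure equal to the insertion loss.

Convert to linear (a loss of L dB is a gain of −L dB): F_i = 10^(NF_i/10), G_i = 10^(G_i,dB/10)
  Stage 1: F_1 = 10^(3.54/10) = 2.259, G_1 = 10^(−3.54/10) = 0.4426
  Stage 2: F_2 = 10^(1.25/10) = 1.334, G_2 = 10^(18.3/10) = 67.61
Friis cascade:
  F = 2.259 + (1.334 − 1)/0.4426 = 3.013
NF = 10 log₁₀(3.013) = 4.79 dB

4.79 dB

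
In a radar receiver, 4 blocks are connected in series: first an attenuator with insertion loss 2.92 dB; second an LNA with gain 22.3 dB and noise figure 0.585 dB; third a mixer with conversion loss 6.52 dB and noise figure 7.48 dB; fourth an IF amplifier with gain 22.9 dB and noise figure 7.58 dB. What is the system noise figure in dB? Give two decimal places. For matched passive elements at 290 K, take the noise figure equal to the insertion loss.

4.05 dB

Convert to linear (a loss of L dB is a gain of −L dB): F_i = 10^(NF_i/10), G_i = 10^(G_i,dB/10)
  Stage 1: F_1 = 10^(2.92/10) = 1.959, G_1 = 10^(−2.92/10) = 0.5105
  Stage 2: F_2 = 10^(0.585/10) = 1.144, G_2 = 10^(22.3/10) = 169.8
  Stage 3: F_3 = 10^(7.48/10) = 5.598, G_3 = 10^(−6.52/10) = 0.2228
  Stage 4: F_4 = 10^(7.58/10) = 5.728, G_4 = 10^(22.9/10) = 195.0
Friis cascade:
  F = 1.959 + (1.144 − 1)/0.5105 + (5.598 − 1)/86.70 + (5.728 − 1)/19.32 = 2.539
NF = 10 log₁₀(2.539) = 4.05 dB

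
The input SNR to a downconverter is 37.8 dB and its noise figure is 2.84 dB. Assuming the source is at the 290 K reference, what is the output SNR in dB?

By definition F = SNR_in/SNR_out, so in dB: SNR_out = SNR_in − NF
SNR_out = 37.8 − 2.84 = 34.96 dB

34.96 dB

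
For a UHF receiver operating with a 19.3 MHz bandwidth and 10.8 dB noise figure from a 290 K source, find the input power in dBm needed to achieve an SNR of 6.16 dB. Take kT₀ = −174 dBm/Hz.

Sensitivity = −174 + 10 log₁₀(B) + NF + SNR_min
= −174 + 72.86 + 10.8 + 6.16
= −84.18 dBm → −84.2 dBm

−84.2 dBm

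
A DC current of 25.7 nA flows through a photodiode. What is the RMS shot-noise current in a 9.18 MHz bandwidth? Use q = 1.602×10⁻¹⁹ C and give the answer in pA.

275 pA

I_n = √(2qI·B)
2qI·B = 2 × 1.602×10⁻¹⁹ × 2.57×10⁻⁸ × 9.18×10⁶ = 7.56×10⁻²⁰ A²
I_n = √(7.56×10⁻²⁰) = 2.75×10⁻¹⁰ A = 275 pA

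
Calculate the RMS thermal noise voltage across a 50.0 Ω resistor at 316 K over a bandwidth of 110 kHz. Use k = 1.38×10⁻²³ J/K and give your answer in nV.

310 nV

V_n = √(4kTRB)
4kTRB = 4 × 1.38×10⁻²³ × 316 × 5.00×10¹ × 1.10×10⁵ = 9.59×10⁻¹⁴ V²
V_n = √(9.59×10⁻¹⁴) = 3.10×10⁻⁷ V = 310 nV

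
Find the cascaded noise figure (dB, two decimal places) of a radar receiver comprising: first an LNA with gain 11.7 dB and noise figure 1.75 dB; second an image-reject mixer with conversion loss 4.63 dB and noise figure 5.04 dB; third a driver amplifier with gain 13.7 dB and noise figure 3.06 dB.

Convert to linear (a loss of L dB is a gain of −L dB): F_i = 10^(NF_i/10), G_i = 10^(G_i,dB/10)
  Stage 1: F_1 = 10^(1.75/10) = 1.496, G_1 = 10^(11.7/10) = 14.79
  Stage 2: F_2 = 10^(5.04/10) = 3.192, G_2 = 10^(−4.63/10) = 0.3443
  Stage 3: F_3 = 10^(3.06/10) = 2.023, G_3 = 10^(13.7/10) = 23.44
Friis cascade:
  F = 1.496 + (3.192 − 1)/14.79 + (2.023 − 1)/5.093 = 1.845
NF = 10 log₁₀(1.845) = 2.66 dB

2.66 dB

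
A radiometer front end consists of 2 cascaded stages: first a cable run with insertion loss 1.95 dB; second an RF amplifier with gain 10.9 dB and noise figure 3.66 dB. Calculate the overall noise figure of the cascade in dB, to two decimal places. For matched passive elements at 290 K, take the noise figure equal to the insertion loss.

5.61 dB

Convert to linear (a loss of L dB is a gain of −L dB): F_i = 10^(NF_i/10), G_i = 10^(G_i,dB/10)
  Stage 1: F_1 = 10^(1.95/10) = 1.567, G_1 = 10^(−1.95/10) = 0.6383
  Stage 2: F_2 = 10^(3.66/10) = 2.323, G_2 = 10^(10.9/10) = 12.30
Friis cascade:
  F = 1.567 + (2.323 − 1)/0.6383 = 3.639
NF = 10 log₁₀(3.639) = 5.61 dB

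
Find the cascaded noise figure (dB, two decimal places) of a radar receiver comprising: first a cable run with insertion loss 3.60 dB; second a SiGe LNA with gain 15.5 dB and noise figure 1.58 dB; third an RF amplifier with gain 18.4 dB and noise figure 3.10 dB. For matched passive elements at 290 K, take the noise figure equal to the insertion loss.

5.27 dB

Convert to linear (a loss of L dB is a gain of −L dB): F_i = 10^(NF_i/10), G_i = 10^(G_i,dB/10)
  Stage 1: F_1 = 10^(3.60/10) = 2.291, G_1 = 10^(−3.60/10) = 0.4365
  Stage 2: F_2 = 10^(1.58/10) = 1.439, G_2 = 10^(15.5/10) = 35.48
  Stage 3: F_3 = 10^(3.10/10) = 2.042, G_3 = 10^(18.4/10) = 69.18
Friis cascade:
  F = 2.291 + (1.439 − 1)/0.4365 + (2.042 − 1)/15.49 = 3.363
NF = 10 log₁₀(3.363) = 5.27 dB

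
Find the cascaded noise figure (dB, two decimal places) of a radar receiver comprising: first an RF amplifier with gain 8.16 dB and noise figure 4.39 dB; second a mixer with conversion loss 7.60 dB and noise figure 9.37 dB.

5.93 dB

Convert to linear (a loss of L dB is a gain of −L dB): F_i = 10^(NF_i/10), G_i = 10^(G_i,dB/10)
  Stage 1: F_1 = 10^(4.39/10) = 2.748, G_1 = 10^(8.16/10) = 6.546
  Stage 2: F_2 = 10^(9.37/10) = 8.650, G_2 = 10^(−7.60/10) = 0.1738
Friis cascade:
  F = 2.748 + (8.650 − 1)/6.546 = 3.916
NF = 10 log₁₀(3.916) = 5.93 dB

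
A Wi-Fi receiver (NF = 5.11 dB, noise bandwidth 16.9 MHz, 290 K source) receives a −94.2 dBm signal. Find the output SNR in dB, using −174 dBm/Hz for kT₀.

2.4 dB

Noise floor: N = −174 + 10 log₁₀(B) + NF
10 log₁₀(1.69×10⁷) = 72.28 dB
N = −174 + 72.28 + 5.11 = −96.61 dBm
SNR = P_sig − N = −94.2 − (−96.61) = 2.41 dB → 2.4 dB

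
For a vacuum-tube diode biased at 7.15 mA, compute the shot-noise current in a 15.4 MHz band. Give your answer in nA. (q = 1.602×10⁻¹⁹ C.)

I_n = √(2qI·B)
2qI·B = 2 × 1.602×10⁻¹⁹ × 7.15×10⁻³ × 1.54×10⁷ = 3.53×10⁻¹⁴ A²
I_n = √(3.53×10⁻¹⁴) = 1.88×10⁻⁷ A = 188 nA

188 nA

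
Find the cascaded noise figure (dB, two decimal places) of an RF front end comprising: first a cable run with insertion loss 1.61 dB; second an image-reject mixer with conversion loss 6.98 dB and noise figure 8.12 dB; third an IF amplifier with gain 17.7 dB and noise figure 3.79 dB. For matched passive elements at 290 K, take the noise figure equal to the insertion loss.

Convert to linear (a loss of L dB is a gain of −L dB): F_i = 10^(NF_i/10), G_i = 10^(G_i,dB/10)
  Stage 1: F_1 = 10^(1.61/10) = 1.449, G_1 = 10^(−1.61/10) = 0.6902
  Stage 2: F_2 = 10^(8.12/10) = 6.486, G_2 = 10^(−6.98/10) = 0.2004
  Stage 3: F_3 = 10^(3.79/10) = 2.393, G_3 = 10^(17.7/10) = 58.88
Friis cascade:
  F = 1.449 + (6.486 − 1)/0.6902 + (2.393 − 1)/0.1384 = 19.47
NF = 10 log₁₀(19.47) = 12.89 dB

12.89 dB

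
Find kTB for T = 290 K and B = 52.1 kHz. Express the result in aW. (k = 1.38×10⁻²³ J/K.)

P_n = kTB = 1.38×10⁻²³ × 290 × 5.21×10⁴ = 2.09×10⁻¹⁶ W = 209 aW

209 aW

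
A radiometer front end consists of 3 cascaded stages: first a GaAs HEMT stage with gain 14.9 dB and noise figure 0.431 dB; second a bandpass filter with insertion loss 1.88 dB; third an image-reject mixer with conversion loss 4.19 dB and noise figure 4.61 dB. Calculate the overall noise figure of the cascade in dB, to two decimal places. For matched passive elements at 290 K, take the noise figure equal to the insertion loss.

Convert to linear (a loss of L dB is a gain of −L dB): F_i = 10^(NF_i/10), G_i = 10^(G_i,dB/10)
  Stage 1: F_1 = 10^(0.431/10) = 1.104, G_1 = 10^(14.9/10) = 30.90
  Stage 2: F_2 = 10^(1.88/10) = 1.542, G_2 = 10^(−1.88/10) = 0.6486
  Stage 3: F_3 = 10^(4.61/10) = 2.891, G_3 = 10^(−4.19/10) = 0.3811
Friis cascade:
  F = 1.104 + (1.542 − 1)/30.90 + (2.891 − 1)/20.04 = 1.216
NF = 10 log₁₀(1.216) = 0.85 dB

0.85 dB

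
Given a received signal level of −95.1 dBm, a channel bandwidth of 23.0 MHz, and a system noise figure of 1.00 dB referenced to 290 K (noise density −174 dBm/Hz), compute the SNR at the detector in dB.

Noise floor: N = −174 + 10 log₁₀(B) + NF
10 log₁₀(2.30×10⁷) = 73.62 dB
N = −174 + 73.62 + 1.00 = −99.38 dBm
SNR = P_sig − N = −95.1 − (−99.38) = 4.28 dB → 4.3 dB

4.3 dB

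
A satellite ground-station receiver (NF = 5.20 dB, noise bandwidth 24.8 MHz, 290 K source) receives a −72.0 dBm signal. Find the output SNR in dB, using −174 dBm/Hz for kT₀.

Noise floor: N = −174 + 10 log₁₀(B) + NF
10 log₁₀(2.48×10⁷) = 73.94 dB
N = −174 + 73.94 + 5.20 = −94.86 dBm
SNR = P_sig − N = −72.0 − (−94.86) = 22.86 dB → 22.9 dB

22.9 dB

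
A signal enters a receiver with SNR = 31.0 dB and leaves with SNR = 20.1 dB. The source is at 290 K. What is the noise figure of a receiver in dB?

NF (dB) = SNR_in(dB) − SNR_out(dB) when the source is at T₀
NF = 31.0 − 20.1 = 10.9 dB

10.9 dB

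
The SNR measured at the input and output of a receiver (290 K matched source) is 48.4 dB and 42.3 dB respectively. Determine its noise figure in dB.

NF (dB) = SNR_in(dB) − SNR_out(dB) when the source is at T₀
NF = 48.4 − 42.3 = 6.1 dB

6.1 dB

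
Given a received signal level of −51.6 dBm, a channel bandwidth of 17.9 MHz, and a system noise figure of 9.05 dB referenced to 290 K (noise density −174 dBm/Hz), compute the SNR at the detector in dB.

40.8 dB

Noise floor: N = −174 + 10 log₁₀(B) + NF
10 log₁₀(1.79×10⁷) = 72.53 dB
N = −174 + 72.53 + 9.05 = −92.42 dBm
SNR = P_sig − N = −51.6 − (−92.42) = 40.82 dB → 40.8 dB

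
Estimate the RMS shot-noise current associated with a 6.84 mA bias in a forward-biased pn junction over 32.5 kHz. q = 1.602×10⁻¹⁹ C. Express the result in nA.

8.44 nA

I_n = √(2qI·B)
2qI·B = 2 × 1.602×10⁻¹⁹ × 6.84×10⁻³ × 3.25×10⁴ = 7.12×10⁻¹⁷ A²
I_n = √(7.12×10⁻¹⁷) = 8.44×10⁻⁹ A = 8.44 nA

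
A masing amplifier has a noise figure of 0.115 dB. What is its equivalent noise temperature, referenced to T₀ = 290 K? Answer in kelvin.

7.78 K

F = 10^(0.115/10) = 1.02683
T_e = (F − 1)·T₀ = (1.02683 − 1) × 290 = 7.78 K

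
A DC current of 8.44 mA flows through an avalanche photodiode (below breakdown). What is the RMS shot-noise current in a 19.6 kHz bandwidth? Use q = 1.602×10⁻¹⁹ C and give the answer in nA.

I_n = √(2qI·B)
2qI·B = 2 × 1.602×10⁻¹⁹ × 8.44×10⁻³ × 1.96×10⁴ = 5.30×10⁻¹⁷ A²
I_n = √(5.30×10⁻¹⁷) = 7.28×10⁻⁹ A = 7.28 nA

7.28 nA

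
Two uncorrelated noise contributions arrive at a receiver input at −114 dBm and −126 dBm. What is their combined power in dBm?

Convert to linear, add, convert back:
P₁ = 3.98×10⁻¹⁵ W, P₂ = 2.51×10⁻¹⁶ W
P_tot = 4.23×10⁻¹⁵ W → 10 log₁₀(P_tot / 10⁻³) = −113.7 dBm

−113.7 dBm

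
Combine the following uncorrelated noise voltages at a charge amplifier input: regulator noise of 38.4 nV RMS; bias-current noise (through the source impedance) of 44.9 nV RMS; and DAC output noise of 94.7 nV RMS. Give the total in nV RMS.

Uncorrelated sources add in power (mean-square): V_tot = √(ΣV_i²)
V_tot = √[(3.84×10⁻⁸)² + (4.49×10⁻⁸)² + (9.47×10⁻⁸)²] = 1.12×10⁻⁷ V = 112 nV

112 nV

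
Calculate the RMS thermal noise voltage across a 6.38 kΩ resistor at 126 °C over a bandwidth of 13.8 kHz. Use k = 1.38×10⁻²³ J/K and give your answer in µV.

T = 126 °C + 273.15 = 399.15 K
V_n = √(4kTRB)
4kTRB = 4 × 1.38×10⁻²³ × 399.15 × 6.38×10³ × 1.38×10⁴ = 1.94×10⁻¹² V²
V_n = √(1.94×10⁻¹²) = 1.39×10⁻⁶ V = 1.39 µV

1.39 µV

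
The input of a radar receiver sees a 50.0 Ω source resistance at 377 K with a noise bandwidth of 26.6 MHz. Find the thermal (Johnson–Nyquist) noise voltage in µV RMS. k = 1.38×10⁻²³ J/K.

V_n = √(4kTRB)
4kTRB = 4 × 1.38×10⁻²³ × 377 × 5.00×10¹ × 2.66×10⁷ = 2.77×10⁻¹¹ V²
V_n = √(2.77×10⁻¹¹) = 5.26×10⁻⁶ V = 5.26 µV

5.26 µV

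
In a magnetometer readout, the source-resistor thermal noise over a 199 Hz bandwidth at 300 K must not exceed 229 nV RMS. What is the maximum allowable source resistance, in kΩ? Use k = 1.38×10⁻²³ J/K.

15.9 kΩ

Johnson–Nyquist: V_n = √(4kTRB) ⇒ R = V_n² / (4kTB)
4kTB = 4 × 1.38×10⁻²³ × 300 × 1.99×10² = 3.30×10⁻¹⁸
R = (2.29×10⁻⁷)² / 3.30×10⁻¹⁸ = 1.59×10⁴ Ω = 15.9 kΩ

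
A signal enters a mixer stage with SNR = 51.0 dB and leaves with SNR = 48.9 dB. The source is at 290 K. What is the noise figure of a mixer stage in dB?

2.1 dB

NF (dB) = SNR_in(dB) − SNR_out(dB) when the source is at T₀
NF = 51.0 − 48.9 = 2.1 dB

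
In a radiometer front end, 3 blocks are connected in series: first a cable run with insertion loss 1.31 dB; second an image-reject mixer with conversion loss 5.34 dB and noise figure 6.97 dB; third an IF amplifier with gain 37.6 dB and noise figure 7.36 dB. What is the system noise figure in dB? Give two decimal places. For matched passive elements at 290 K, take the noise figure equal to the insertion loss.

14.36 dB

Convert to linear (a loss of L dB is a gain of −L dB): F_i = 10^(NF_i/10), G_i = 10^(G_i,dB/10)
  Stage 1: F_1 = 10^(1.31/10) = 1.352, G_1 = 10^(−1.31/10) = 0.7396
  Stage 2: F_2 = 10^(6.97/10) = 4.977, G_2 = 10^(−5.34/10) = 0.2924
  Stage 3: F_3 = 10^(7.36/10) = 5.445, G_3 = 10^(37.6/10) = 5754
Friis cascade:
  F = 1.352 + (4.977 − 1)/0.7396 + (5.445 − 1)/0.2163 = 27.28
NF = 10 log₁₀(27.28) = 14.36 dB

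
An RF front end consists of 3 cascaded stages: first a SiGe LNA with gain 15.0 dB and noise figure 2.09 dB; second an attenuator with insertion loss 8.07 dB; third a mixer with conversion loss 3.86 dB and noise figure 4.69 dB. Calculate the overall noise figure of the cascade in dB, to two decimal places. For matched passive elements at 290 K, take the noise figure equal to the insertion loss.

3.39 dB

Convert to linear (a loss of L dB is a gain of −L dB): F_i = 10^(NF_i/10), G_i = 10^(G_i,dB/10)
  Stage 1: F_1 = 10^(2.09/10) = 1.618, G_1 = 10^(15.0/10) = 31.62
  Stage 2: F_2 = 10^(8.07/10) = 6.412, G_2 = 10^(−8.07/10) = 0.1560
  Stage 3: F_3 = 10^(4.69/10) = 2.944, G_3 = 10^(−3.86/10) = 0.4111
Friis cascade:
  F = 1.618 + (6.412 − 1)/31.62 + (2.944 − 1)/4.932 = 2.183
NF = 10 log₁₀(2.183) = 3.39 dB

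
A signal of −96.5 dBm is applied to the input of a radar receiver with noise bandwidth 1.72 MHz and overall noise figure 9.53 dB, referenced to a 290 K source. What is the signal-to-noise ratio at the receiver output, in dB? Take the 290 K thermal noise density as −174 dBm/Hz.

Noise floor: N = −174 + 10 log₁₀(B) + NF
10 log₁₀(1.72×10⁶) = 62.36 dB
N = −174 + 62.36 + 9.53 = −102.11 dBm
SNR = P_sig − N = −96.5 − (−102.11) = 5.61 dB → 5.6 dB

5.6 dB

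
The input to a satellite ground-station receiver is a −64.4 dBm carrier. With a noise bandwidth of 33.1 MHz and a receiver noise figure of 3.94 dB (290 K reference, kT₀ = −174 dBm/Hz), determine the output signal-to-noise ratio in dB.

30.5 dB

Noise floor: N = −174 + 10 log₁₀(B) + NF
10 log₁₀(3.31×10⁷) = 75.2 dB
N = −174 + 75.2 + 3.94 = −94.86 dBm
SNR = P_sig − N = −64.4 − (−94.86) = 30.46 dB → 30.5 dB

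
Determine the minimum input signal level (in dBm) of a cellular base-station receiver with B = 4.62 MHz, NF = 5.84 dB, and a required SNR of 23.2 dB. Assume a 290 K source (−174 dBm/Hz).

Sensitivity = −174 + 10 log₁₀(B) + NF + SNR_min
= −174 + 66.65 + 5.84 + 23.2
= −78.31 dBm → −78.3 dBm

−78.3 dBm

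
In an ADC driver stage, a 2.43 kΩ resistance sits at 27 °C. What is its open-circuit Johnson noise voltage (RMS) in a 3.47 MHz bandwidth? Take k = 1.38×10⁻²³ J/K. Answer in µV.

11.8 µV

T = 27 °C + 273.15 = 300.15 K
V_n = √(4kTRB)
4kTRB = 4 × 1.38×10⁻²³ × 300.15 × 2.43×10³ × 3.47×10⁶ = 1.40×10⁻¹⁰ V²
V_n = √(1.40×10⁻¹⁰) = 1.18×10⁻⁵ V = 11.8 µV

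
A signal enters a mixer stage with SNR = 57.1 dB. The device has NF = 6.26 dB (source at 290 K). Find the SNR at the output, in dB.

By definition F = SNR_in/SNR_out, so in dB: SNR_out = SNR_in − NF
SNR_out = 57.1 − 6.26 = 50.84 dB

50.84 dB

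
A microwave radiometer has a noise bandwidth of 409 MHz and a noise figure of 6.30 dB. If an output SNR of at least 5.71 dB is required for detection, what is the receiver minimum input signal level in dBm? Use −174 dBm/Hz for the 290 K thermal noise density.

−75.9 dBm

Sensitivity = −174 + 10 log₁₀(B) + NF + SNR_min
= −174 + 86.12 + 6.30 + 5.71
= −75.87 dBm → −75.9 dBm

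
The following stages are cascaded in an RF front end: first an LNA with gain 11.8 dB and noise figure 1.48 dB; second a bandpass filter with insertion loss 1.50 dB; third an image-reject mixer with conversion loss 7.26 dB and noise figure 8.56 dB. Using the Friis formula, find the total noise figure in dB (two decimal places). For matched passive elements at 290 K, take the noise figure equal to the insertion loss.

3.03 dB

Convert to linear (a loss of L dB is a gain of −L dB): F_i = 10^(NF_i/10), G_i = 10^(G_i,dB/10)
  Stage 1: F_1 = 10^(1.48/10) = 1.406, G_1 = 10^(11.8/10) = 15.14
  Stage 2: F_2 = 10^(1.50/10) = 1.413, G_2 = 10^(−1.50/10) = 0.7079
  Stage 3: F_3 = 10^(8.56/10) = 7.178, G_3 = 10^(−7.26/10) = 0.1879
Friis cascade:
  F = 1.406 + (1.413 − 1)/15.14 + (7.178 − 1)/10.72 = 2.010
NF = 10 log₁₀(2.010) = 3.03 dB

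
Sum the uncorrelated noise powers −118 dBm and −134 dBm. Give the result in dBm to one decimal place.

−117.9 dBm

Convert to linear, add, convert back:
P₁ = 1.58×10⁻¹⁵ W, P₂ = 3.98×10⁻¹⁷ W
P_tot = 1.62×10⁻¹⁵ W → 10 log₁₀(P_tot / 10⁻³) = −117.9 dBm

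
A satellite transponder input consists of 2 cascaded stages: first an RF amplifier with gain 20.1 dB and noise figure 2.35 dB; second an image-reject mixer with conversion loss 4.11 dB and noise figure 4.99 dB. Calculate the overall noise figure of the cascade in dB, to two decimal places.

Convert to linear (a loss of L dB is a gain of −L dB): F_i = 10^(NF_i/10), G_i = 10^(G_i,dB/10)
  Stage 1: F_1 = 10^(2.35/10) = 1.718, G_1 = 10^(20.1/10) = 102.3
  Stage 2: F_2 = 10^(4.99/10) = 3.155, G_2 = 10^(−4.11/10) = 0.3882
Friis cascade:
  F = 1.718 + (3.155 − 1)/102.3 = 1.739
NF = 10 log₁₀(1.739) = 2.40 dB

2.40 dB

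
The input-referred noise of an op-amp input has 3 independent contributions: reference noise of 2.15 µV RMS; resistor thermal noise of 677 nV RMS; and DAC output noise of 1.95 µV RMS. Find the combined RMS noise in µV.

Uncorrelated sources add in power (mean-square): V_tot = √(ΣV_i²)
V_tot = √[(2.15×10⁻⁶)² + (6.77×10⁻⁷)² + (1.95×10⁻⁶)²] = 2.98×10⁻⁶ V = 2.98 µV

2.98 µV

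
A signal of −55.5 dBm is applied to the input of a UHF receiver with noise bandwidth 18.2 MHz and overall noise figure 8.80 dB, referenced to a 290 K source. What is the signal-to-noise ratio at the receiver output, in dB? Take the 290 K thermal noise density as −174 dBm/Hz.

37.1 dB

Noise floor: N = −174 + 10 log₁₀(B) + NF
10 log₁₀(1.82×10⁷) = 72.6 dB
N = −174 + 72.6 + 8.80 = −92.60 dBm
SNR = P_sig − N = −55.5 − (−92.60) = 37.10 dB → 37.1 dB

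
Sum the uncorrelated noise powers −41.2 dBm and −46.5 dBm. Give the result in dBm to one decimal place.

Convert to linear, add, convert back:
P₁ = 7.59×10⁻⁸ W, P₂ = 2.24×10⁻⁸ W
P_tot = 9.82×10⁻⁸ W → 10 log₁₀(P_tot / 10⁻³) = −40.1 dBm

−40.1 dBm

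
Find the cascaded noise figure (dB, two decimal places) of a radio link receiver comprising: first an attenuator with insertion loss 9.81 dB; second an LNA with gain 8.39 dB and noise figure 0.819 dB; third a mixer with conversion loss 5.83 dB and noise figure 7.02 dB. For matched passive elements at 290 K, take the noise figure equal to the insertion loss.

12.34 dB

Convert to linear (a loss of L dB is a gain of −L dB): F_i = 10^(NF_i/10), G_i = 10^(G_i,dB/10)
  Stage 1: F_1 = 10^(9.81/10) = 9.572, G_1 = 10^(−9.81/10) = 0.1045
  Stage 2: F_2 = 10^(0.819/10) = 1.208, G_2 = 10^(8.39/10) = 6.902
  Stage 3: F_3 = 10^(7.02/10) = 5.035, G_3 = 10^(−5.83/10) = 0.2612
Friis cascade:
  F = 9.572 + (1.208 − 1)/0.1045 + (5.035 − 1)/0.7211 = 17.15
NF = 10 log₁₀(17.15) = 12.34 dB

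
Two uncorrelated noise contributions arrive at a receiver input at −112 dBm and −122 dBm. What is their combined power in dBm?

Convert to linear, add, convert back:
P₁ = 6.31×10⁻¹⁵ W, P₂ = 6.31×10⁻¹⁶ W
P_tot = 6.94×10⁻¹⁵ W → 10 log₁₀(P_tot / 10⁻³) = −111.6 dBm

−111.6 dBm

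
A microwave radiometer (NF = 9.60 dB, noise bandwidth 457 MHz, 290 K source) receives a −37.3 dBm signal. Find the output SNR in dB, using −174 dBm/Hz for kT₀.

40.5 dB

Noise floor: N = −174 + 10 log₁₀(B) + NF
10 log₁₀(4.57×10⁸) = 86.6 dB
N = −174 + 86.6 + 9.60 = −77.80 dBm
SNR = P_sig − N = −37.3 − (−77.80) = 40.50 dB → 40.5 dB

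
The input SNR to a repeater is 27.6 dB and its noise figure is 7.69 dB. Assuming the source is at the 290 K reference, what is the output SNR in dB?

By definition F = SNR_in/SNR_out, so in dB: SNR_out = SNR_in − NF
SNR_out = 27.6 − 7.69 = 19.91 dB

19.91 dB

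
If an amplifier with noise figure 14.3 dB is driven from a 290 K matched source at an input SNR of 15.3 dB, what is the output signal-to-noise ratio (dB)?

By definition F = SNR_in/SNR_out, so in dB: SNR_out = SNR_in − NF
SNR_out = 15.3 − 14.3 = 1.0 dB

1.0 dB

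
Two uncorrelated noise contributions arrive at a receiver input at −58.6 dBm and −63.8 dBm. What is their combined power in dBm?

−57.5 dBm

Convert to linear, add, convert back:
P₁ = 1.38×10⁻⁹ W, P₂ = 4.17×10⁻¹⁰ W
P_tot = 1.80×10⁻⁹ W → 10 log₁₀(P_tot / 10⁻³) = −57.5 dBm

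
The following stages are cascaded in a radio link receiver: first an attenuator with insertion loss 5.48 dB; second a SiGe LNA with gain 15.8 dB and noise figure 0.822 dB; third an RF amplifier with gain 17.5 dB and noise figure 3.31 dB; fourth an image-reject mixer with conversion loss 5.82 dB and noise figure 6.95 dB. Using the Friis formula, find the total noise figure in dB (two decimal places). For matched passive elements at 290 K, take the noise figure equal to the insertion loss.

6.42 dB

Convert to linear (a loss of L dB is a gain of −L dB): F_i = 10^(NF_i/10), G_i = 10^(G_i,dB/10)
  Stage 1: F_1 = 10^(5.48/10) = 3.532, G_1 = 10^(−5.48/10) = 0.2831
  Stage 2: F_2 = 10^(0.822/10) = 1.208, G_2 = 10^(15.8/10) = 38.02
  Stage 3: F_3 = 10^(3.31/10) = 2.143, G_3 = 10^(17.5/10) = 56.23
  Stage 4: F_4 = 10^(6.95/10) = 4.955, G_4 = 10^(−5.82/10) = 0.2618
Friis cascade:
  F = 3.532 + (1.208 − 1)/0.2831 + (2.143 − 1)/10.76 + (4.955 − 1)/605.3 = 4.380
NF = 10 log₁₀(4.380) = 6.42 dB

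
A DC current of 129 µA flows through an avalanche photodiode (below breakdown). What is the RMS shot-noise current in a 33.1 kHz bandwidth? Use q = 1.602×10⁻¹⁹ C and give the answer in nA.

I_n = √(2qI·B)
2qI·B = 2 × 1.602×10⁻¹⁹ × 1.29×10⁻⁴ × 3.31×10⁴ = 1.37×10⁻¹⁸ A²
I_n = √(1.37×10⁻¹⁸) = 1.17×10⁻⁹ A = 1.17 nA

1.17 nA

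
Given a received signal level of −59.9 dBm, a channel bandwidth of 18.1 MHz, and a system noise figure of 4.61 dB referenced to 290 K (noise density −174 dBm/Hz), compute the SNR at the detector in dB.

36.9 dB

Noise floor: N = −174 + 10 log₁₀(B) + NF
10 log₁₀(1.81×10⁷) = 72.58 dB
N = −174 + 72.58 + 4.61 = −96.81 dBm
SNR = P_sig − N = −59.9 − (−96.81) = 36.91 dB → 36.9 dB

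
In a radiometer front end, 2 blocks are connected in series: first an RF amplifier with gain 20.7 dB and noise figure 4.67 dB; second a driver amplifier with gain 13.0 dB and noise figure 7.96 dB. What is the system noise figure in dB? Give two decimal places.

Convert to linear (a loss of L dB is a gain of −L dB): F_i = 10^(NF_i/10), G_i = 10^(G_i,dB/10)
  Stage 1: F_1 = 10^(4.67/10) = 2.931, G_1 = 10^(20.7/10) = 117.5
  Stage 2: F_2 = 10^(7.96/10) = 6.252, G_2 = 10^(13.0/10) = 19.95
Friis cascade:
  F = 2.931 + (6.252 − 1)/117.5 = 2.976
NF = 10 log₁₀(2.976) = 4.74 dB

4.74 dB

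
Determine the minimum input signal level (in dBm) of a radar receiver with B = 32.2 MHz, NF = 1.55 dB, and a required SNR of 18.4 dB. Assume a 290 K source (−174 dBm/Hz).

−79.0 dBm

Sensitivity = −174 + 10 log₁₀(B) + NF + SNR_min
= −174 + 75.08 + 1.55 + 18.4
= −78.97 dBm → −79.0 dBm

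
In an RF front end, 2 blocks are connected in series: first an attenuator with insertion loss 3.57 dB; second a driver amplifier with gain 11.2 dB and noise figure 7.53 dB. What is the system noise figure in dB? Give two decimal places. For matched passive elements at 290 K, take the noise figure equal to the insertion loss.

11.10 dB

Convert to linear (a loss of L dB is a gain of −L dB): F_i = 10^(NF_i/10), G_i = 10^(G_i,dB/10)
  Stage 1: F_1 = 10^(3.57/10) = 2.275, G_1 = 10^(−3.57/10) = 0.4395
  Stage 2: F_2 = 10^(7.53/10) = 5.662, G_2 = 10^(11.2/10) = 13.18
Friis cascade:
  F = 2.275 + (5.662 − 1)/0.4395 = 12.88
NF = 10 log₁₀(12.88) = 11.10 dB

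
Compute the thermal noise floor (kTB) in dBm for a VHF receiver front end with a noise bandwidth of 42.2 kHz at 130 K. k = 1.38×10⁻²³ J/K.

P_n = kTB = 1.38×10⁻²³ × 130 × 4.22×10⁴ = 7.57×10⁻¹⁷ W
In dBm: 10 log₁₀(7.57×10⁻¹⁷ / 10⁻³) = −131.2 dBm

−131.2 dBm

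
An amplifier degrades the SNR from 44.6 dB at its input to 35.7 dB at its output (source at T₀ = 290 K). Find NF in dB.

NF (dB) = SNR_in(dB) − SNR_out(dB) when the source is at T₀
NF = 44.6 − 35.7 = 8.9 dB

8.9 dB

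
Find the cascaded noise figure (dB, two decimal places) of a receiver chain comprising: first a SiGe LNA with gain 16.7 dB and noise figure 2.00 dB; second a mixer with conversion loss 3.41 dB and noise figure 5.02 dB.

Convert to linear (a loss of L dB is a gain of −L dB): F_i = 10^(NF_i/10), G_i = 10^(G_i,dB/10)
  Stage 1: F_1 = 10^(2.00/10) = 1.585, G_1 = 10^(16.7/10) = 46.77
  Stage 2: F_2 = 10^(5.02/10) = 3.177, G_2 = 10^(−3.41/10) = 0.4560
Friis cascade:
  F = 1.585 + (3.177 − 1)/46.77 = 1.631
NF = 10 log₁₀(1.631) = 2.13 dB

2.13 dB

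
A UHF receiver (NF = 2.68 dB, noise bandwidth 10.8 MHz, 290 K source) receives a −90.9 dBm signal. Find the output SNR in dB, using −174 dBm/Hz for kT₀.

Noise floor: N = −174 + 10 log₁₀(B) + NF
10 log₁₀(1.08×10⁷) = 70.33 dB
N = −174 + 70.33 + 2.68 = −100.99 dBm
SNR = P_sig − N = −90.9 − (−100.99) = 10.09 dB → 10.1 dB

10.1 dB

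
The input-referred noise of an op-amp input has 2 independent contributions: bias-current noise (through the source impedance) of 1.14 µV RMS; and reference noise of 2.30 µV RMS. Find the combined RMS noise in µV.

2.57 µV

Uncorrelated sources add in power (mean-square): V_tot = √(ΣV_i²)
V_tot = √[(1.14×10⁻⁶)² + (2.30×10⁻⁶)²] = 2.57×10⁻⁶ V = 2.57 µV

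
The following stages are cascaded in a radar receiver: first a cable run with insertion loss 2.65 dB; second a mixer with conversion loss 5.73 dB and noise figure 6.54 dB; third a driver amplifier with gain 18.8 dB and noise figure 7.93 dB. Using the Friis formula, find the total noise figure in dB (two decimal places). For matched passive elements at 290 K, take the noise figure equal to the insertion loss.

Convert to linear (a loss of L dB is a gain of −L dB): F_i = 10^(NF_i/10), G_i = 10^(G_i,dB/10)
  Stage 1: F_1 = 10^(2.65/10) = 1.841, G_1 = 10^(−2.65/10) = 0.5433
  Stage 2: F_2 = 10^(6.54/10) = 4.508, G_2 = 10^(−5.73/10) = 0.2673
  Stage 3: F_3 = 10^(7.93/10) = 6.209, G_3 = 10^(18.8/10) = 75.86
Friis cascade:
  F = 1.841 + (4.508 − 1)/0.5433 + (6.209 − 1)/0.1452 = 44.17
NF = 10 log₁₀(44.17) = 16.45 dB

16.45 dB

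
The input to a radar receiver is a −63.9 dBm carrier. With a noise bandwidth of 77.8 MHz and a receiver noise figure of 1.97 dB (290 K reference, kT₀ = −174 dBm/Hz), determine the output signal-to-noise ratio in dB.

Noise floor: N = −174 + 10 log₁₀(B) + NF
10 log₁₀(7.78×10⁷) = 78.91 dB
N = −174 + 78.91 + 1.97 = −93.12 dBm
SNR = P_sig − N = −63.9 − (−93.12) = 29.22 dB → 29.2 dB

29.2 dB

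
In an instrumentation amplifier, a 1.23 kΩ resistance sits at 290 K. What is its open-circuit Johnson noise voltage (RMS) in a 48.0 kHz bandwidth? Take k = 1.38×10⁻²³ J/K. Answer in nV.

V_n = √(4kTRB)
4kTRB = 4 × 1.38×10⁻²³ × 290 × 1.23×10³ × 4.80×10⁴ = 9.45×10⁻¹³ V²
V_n = √(9.45×10⁻¹³) = 9.72×10⁻⁷ V = 972 nV

972 nV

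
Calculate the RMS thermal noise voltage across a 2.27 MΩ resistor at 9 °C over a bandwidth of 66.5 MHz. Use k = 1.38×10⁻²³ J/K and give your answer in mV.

T = 9 °C + 273.15 = 282.15 K
V_n = √(4kTRB)
4kTRB = 4 × 1.38×10⁻²³ × 282.15 × 2.27×10⁶ × 6.65×10⁷ = 2.35×10⁻⁶ V²
V_n = √(2.35×10⁻⁶) = 1.53×10⁻³ V = 1.53 mV

1.53 mV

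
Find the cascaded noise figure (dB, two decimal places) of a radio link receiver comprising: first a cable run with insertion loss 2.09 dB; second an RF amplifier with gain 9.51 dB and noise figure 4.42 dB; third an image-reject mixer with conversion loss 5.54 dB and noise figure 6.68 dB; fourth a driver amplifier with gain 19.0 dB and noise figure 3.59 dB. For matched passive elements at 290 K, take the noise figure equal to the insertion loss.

7.76 dB

Convert to linear (a loss of L dB is a gain of −L dB): F_i = 10^(NF_i/10), G_i = 10^(G_i,dB/10)
  Stage 1: F_1 = 10^(2.09/10) = 1.618, G_1 = 10^(−2.09/10) = 0.6180
  Stage 2: F_2 = 10^(4.42/10) = 2.767, G_2 = 10^(9.51/10) = 8.933
  Stage 3: F_3 = 10^(6.68/10) = 4.656, G_3 = 10^(−5.54/10) = 0.2793
  Stage 4: F_4 = 10^(3.59/10) = 2.286, G_4 = 10^(19.0/10) = 79.43
Friis cascade:
  F = 1.618 + (2.767 − 1)/0.6180 + (4.656 − 1)/5.521 + (2.286 − 1)/1.542 = 5.973
NF = 10 log₁₀(5.973) = 7.76 dB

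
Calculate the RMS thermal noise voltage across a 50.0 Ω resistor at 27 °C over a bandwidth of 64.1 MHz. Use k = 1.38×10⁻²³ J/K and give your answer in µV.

T = 27 °C + 273.15 = 300.15 K
V_n = √(4kTRB)
4kTRB = 4 × 1.38×10⁻²³ × 300.15 × 5.00×10¹ × 6.41×10⁷ = 5.31×10⁻¹¹ V²
V_n = √(5.31×10⁻¹¹) = 7.29×10⁻⁶ V = 7.29 µV

7.29 µV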